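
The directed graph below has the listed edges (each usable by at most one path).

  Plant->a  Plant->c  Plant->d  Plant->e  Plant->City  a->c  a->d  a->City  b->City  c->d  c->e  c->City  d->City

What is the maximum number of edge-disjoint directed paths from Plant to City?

4

Assign every edge capacity 1; by Menger, the answer equals the max flow.
Path Plant→City (+1); total 1.
Path Plant→a→City (+1); total 2.
Path Plant→c→City (+1); total 3.
Path Plant→d→City (+1); total 4.
No residual Plant→City path; max flow = 4.
Certifying cut of size 4: {Plant→City, Plant→a, Plant→c, Plant→d}.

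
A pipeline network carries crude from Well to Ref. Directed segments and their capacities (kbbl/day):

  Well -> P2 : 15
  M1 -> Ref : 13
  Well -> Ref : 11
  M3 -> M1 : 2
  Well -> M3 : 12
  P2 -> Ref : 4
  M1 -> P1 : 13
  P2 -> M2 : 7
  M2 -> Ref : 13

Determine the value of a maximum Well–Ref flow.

Augment Well→Ref: bottleneck 11, flow now 11.
Augment Well→P2→Ref: bottleneck 4, flow now 15.
Augment Well→M3→M1→Ref: bottleneck 2, flow now 17.
Augment Well→P2→M2→Ref: bottleneck 7, flow now 24.
No augmenting path remains; maximum flow = 24.
In the residual graph, reachable from Well: {Well, M3, P2}.
Min-cut edges: Well→Ref (11), M3→M1 (2), P2→M2 (7), P2→Ref (4); capacity 11 + 2 + 7 + 4 = 24.
This cut is saturated, so no flow can exceed 24.

24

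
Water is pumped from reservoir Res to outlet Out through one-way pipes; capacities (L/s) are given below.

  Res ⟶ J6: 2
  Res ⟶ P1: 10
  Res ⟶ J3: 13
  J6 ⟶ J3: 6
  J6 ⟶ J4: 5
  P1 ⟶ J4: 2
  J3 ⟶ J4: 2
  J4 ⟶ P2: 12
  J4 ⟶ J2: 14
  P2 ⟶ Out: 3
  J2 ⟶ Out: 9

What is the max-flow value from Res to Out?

6

Augment Res→J6→J4→P2→Out: bottleneck 2, flow now 2.
Augment Res→P1→J4→P2→Out: bottleneck 1, flow now 3.
Augment Res→P1→J4→J2→Out: bottleneck 1, flow now 4.
Augment Res→J3→J4→J2→Out: bottleneck 2, flow now 6.
No augmenting path remains; maximum flow = 6.
In the residual graph, reachable from Res: {Res, P1, J3}.
Min-cut edges: Res→J6 (2), P1→J4 (2), J3→J4 (2); capacity 2 + 2 + 2 = 6.
This cut is saturated, so no flow can exceed 6.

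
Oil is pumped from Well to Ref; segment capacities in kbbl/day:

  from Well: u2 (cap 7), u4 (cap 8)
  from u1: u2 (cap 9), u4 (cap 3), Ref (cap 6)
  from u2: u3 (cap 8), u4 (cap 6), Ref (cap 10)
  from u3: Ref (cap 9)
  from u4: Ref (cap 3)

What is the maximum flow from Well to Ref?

10

Augment Well→u2→Ref: bottleneck 7, flow now 7.
Augment Well→u4→Ref: bottleneck 3, flow now 10.
No augmenting path remains; maximum flow = 10.
In the residual graph, reachable from Well: {Well, u4}.
Min-cut edges: Well→u2 (7), u4→Ref (3); capacity 7 + 3 = 10.
This cut is saturated, so no flow can exceed 10.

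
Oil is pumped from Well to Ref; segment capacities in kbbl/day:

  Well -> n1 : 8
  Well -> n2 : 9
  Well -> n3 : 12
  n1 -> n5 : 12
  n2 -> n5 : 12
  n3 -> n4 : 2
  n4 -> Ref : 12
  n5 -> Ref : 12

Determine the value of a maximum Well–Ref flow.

14

Augment Well→n1→n5→Ref: bottleneck 8, flow now 8.
Augment Well→n2→n5→Ref: bottleneck 4, flow now 12.
Augment Well→n3→n4→Ref: bottleneck 2, flow now 14.
No augmenting path remains; maximum flow = 14.
In the residual graph, reachable from Well: {Well, n1, n2, n3, n5}.
Min-cut edges: n3→n4 (2), n5→Ref (12); capacity 2 + 12 = 14.
This cut is saturated, so no flow can exceed 14.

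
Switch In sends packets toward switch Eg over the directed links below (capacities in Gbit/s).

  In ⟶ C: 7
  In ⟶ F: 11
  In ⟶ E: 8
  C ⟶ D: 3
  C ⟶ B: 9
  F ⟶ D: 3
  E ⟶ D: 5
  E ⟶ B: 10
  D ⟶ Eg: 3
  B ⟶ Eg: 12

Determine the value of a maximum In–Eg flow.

15

Augment In→C→D→Eg: bottleneck 3, flow now 3.
Augment In→C→B→Eg: bottleneck 4, flow now 7.
Augment In→E→B→Eg: bottleneck 8, flow now 15.
No augmenting path remains; maximum flow = 15.
In the residual graph, reachable from In: {In, C, F, E, D, B}.
Min-cut edges: D→Eg (3), B→Eg (12); capacity 3 + 12 = 15.
This cut is saturated, so no flow can exceed 15.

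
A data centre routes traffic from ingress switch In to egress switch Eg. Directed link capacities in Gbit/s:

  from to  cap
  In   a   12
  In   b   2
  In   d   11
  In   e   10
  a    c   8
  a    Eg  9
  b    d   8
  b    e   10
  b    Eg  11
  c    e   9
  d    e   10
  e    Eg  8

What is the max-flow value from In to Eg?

19

Augment In→a→Eg: bottleneck 9, flow now 9.
Augment In→b→Eg: bottleneck 2, flow now 11.
Augment In→e→Eg: bottleneck 8, flow now 19.
No augmenting path remains; maximum flow = 19.
In the residual graph, reachable from In: {In, a, c, d, e}.
Min-cut edges: In→b (2), a→Eg (9), e→Eg (8); capacity 2 + 9 + 8 = 19.
This cut is saturated, so no flow can exceed 19.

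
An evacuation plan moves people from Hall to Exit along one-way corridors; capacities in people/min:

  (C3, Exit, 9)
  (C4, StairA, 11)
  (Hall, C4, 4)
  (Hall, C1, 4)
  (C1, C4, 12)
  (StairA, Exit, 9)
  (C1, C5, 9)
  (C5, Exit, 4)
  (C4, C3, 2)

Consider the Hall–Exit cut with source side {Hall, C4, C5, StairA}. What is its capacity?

19

Edges leaving {Hall, C4, C5, StairA}: Hall→C1 (4), C4→C3 (2), C5→Exit (4), StairA→Exit (9).
Cut capacity = 4 + 2 + 4 + 9 = 19.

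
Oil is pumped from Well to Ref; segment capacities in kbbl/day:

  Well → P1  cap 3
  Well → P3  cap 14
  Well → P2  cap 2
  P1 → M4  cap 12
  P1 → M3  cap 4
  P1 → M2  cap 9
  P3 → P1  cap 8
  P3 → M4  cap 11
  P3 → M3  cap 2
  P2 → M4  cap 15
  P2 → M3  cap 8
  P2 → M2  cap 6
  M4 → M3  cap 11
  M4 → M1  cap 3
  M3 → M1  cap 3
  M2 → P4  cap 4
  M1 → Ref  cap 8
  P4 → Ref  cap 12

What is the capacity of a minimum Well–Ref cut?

Augment Well→P1→M4→M1→Ref: bottleneck 3, flow now 3.
Augment Well→P3→M3→M1→Ref: bottleneck 2, flow now 5.
Augment Well→P2→M3→M1→Ref: bottleneck 1, flow now 6.
Augment Well→P2→M2→P4→Ref: bottleneck 1, flow now 7.
Augment Well→P3→P1→M2→P4→Ref: bottleneck 3, flow now 10.
No augmenting path remains; maximum flow = 10.
By max-flow min-cut, the minimum cut capacity equals the max flow.
In the residual graph, reachable from Well: {Well, P1, P3, P2, M4, M3, M2}.
Min-cut edges: M4→M1 (3), M3→M1 (3), M2→P4 (4); capacity 3 + 3 + 4 = 10.

10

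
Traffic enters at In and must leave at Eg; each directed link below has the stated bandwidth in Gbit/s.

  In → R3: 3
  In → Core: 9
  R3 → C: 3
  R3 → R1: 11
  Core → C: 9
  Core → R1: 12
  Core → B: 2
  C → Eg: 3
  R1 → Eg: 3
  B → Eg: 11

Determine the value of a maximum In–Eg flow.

8

Augment In→R3→C→Eg: bottleneck 3, flow now 3.
Augment In→Core→R1→Eg: bottleneck 3, flow now 6.
Augment In→Core→B→Eg: bottleneck 2, flow now 8.
No augmenting path remains; maximum flow = 8.
In the residual graph, reachable from In: {In, R3, Core, C, R1}.
Min-cut edges: Core→B (2), C→Eg (3), R1→Eg (3); capacity 2 + 3 + 3 = 8.
This cut is saturated, so no flow can exceed 8.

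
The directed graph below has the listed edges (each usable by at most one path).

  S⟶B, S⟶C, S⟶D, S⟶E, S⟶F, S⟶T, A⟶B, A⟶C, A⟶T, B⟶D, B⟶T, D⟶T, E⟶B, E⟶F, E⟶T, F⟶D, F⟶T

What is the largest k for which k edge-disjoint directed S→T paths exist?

5

Assign every edge capacity 1; by Menger, the answer equals the max flow.
Path S→T (+1); total 1.
Path S→B→T (+1); total 2.
Path S→D→T (+1); total 3.
Path S→E→T (+1); total 4.
Path S→F→T (+1); total 5.
No residual S→T path; max flow = 5.
Certifying cut of size 5: {S→B, S→D, S→E, S→F, S→T}.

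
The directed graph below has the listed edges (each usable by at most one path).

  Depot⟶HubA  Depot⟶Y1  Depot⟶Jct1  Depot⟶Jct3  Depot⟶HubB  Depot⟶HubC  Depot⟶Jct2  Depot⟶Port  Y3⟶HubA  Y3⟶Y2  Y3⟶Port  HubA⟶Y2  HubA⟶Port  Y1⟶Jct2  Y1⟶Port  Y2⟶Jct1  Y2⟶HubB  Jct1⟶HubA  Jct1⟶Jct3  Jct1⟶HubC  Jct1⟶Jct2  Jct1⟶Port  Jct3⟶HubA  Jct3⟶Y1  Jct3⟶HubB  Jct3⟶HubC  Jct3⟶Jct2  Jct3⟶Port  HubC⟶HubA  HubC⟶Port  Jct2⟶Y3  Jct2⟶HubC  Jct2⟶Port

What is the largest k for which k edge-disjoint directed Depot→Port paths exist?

Assign every edge capacity 1; by Menger, the answer equals the max flow.
Path Depot→Port (+1); total 1.
Path Depot→HubA→Port (+1); total 2.
Path Depot→Y1→Port (+1); total 3.
Path Depot→Jct1→Port (+1); total 4.
Path Depot→Jct3→Port (+1); total 5.
Path Depot→HubC→Port (+1); total 6.
Path Depot→Jct2→Port (+1); total 7.
No residual Depot→Port path; max flow = 7.
Certifying cut of size 7: {Depot→HubA, Depot→HubC, Depot→Jct1, Depot→Jct2, Depot→Jct3, Depot→Port, Depot→Y1}.

7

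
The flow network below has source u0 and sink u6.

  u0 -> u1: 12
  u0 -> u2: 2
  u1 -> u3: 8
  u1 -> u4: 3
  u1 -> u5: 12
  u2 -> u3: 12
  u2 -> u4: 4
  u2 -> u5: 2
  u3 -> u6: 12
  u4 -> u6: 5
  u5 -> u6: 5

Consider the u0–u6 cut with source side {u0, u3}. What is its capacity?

Edges leaving {u0, u3}: u0→u1 (12), u0→u2 (2), u3→u6 (12).
Cut capacity = 12 + 2 + 12 = 26.

26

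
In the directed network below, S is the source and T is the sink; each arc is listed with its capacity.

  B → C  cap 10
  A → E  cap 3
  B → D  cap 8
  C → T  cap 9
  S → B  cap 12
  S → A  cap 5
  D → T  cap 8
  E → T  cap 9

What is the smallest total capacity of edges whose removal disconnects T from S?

Augment S→A→E→T: bottleneck 3, flow now 3.
Augment S→B→C→T: bottleneck 9, flow now 12.
Augment S→B→D→T: bottleneck 3, flow now 15.
No augmenting path remains; maximum flow = 15.
By max-flow min-cut, the minimum cut capacity equals the max flow.
In the residual graph, reachable from S: {S, A}.
Min-cut edges: S→B (12), A→E (3); capacity 12 + 3 = 15.

15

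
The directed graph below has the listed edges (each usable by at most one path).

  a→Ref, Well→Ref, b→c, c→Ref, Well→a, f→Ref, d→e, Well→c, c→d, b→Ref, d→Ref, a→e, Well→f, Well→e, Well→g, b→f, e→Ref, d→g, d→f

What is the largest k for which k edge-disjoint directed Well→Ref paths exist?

5

Assign every edge capacity 1; by Menger, the answer equals the max flow.
Path Well→Ref (+1); total 1.
Path Well→a→Ref (+1); total 2.
Path Well→c→Ref (+1); total 3.
Path Well→e→Ref (+1); total 4.
Path Well→f→Ref (+1); total 5.
No residual Well→Ref path; max flow = 5.
Certifying cut of size 5: {Well→Ref, Well→a, Well→c, Well→e, Well→f}.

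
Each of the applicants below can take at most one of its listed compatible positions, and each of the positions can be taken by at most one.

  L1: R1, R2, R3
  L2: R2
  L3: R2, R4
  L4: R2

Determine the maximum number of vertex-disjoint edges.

Unit-capacity flow: source→left, listed edges, right→sink; max matching = max flow.
Augmenting path L1→R1 (+1); matched 1.
Augmenting path L2→R2 (+1); matched 2.
Augmenting path L3→R4 (+1); matched 3.
No augmenting path remains; maximum matching = 3.
König certificate: {L1, L3, R2} is a vertex cover of size 3 (every listed pair touches it), so no matching can be larger.

3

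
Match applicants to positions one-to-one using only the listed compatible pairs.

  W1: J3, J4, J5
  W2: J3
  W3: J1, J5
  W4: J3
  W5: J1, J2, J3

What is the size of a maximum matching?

Unit-capacity flow: source→left, listed edges, right→sink; max matching = max flow.
Augmenting path W1→J3 (+1); matched 1.
Augmenting path W3→J1 (+1); matched 2.
Augmenting path W5→J2 (+1); matched 3.
Augmenting path W2→J3→W1→J4 (+1); matched 4.
No augmenting path remains; maximum matching = 4.
König certificate: {W1, W3, W5, J3} is a vertex cover of size 4 (every listed pair touches it), so no matching can be larger.

4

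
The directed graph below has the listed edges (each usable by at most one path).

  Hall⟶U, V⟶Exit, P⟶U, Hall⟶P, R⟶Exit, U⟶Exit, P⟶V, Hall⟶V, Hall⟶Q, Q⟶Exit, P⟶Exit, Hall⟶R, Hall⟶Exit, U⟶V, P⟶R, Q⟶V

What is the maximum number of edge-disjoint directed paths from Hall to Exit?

6

Assign every edge capacity 1; by Menger, the answer equals the max flow.
Path Hall→Exit (+1); total 1.
Path Hall→P→Exit (+1); total 2.
Path Hall→Q→Exit (+1); total 3.
Path Hall→R→Exit (+1); total 4.
Path Hall→U→Exit (+1); total 5.
Path Hall→V→Exit (+1); total 6.
No residual Hall→Exit path; max flow = 6.
Certifying cut of size 6: {Hall→Exit, Hall→P, Hall→Q, Hall→R, Hall→U, Hall→V}.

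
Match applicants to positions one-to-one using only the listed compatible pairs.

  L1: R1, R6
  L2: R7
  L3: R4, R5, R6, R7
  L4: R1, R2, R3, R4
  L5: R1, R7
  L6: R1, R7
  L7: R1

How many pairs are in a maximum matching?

5

Unit-capacity flow: source→left, listed edges, right→sink; max matching = max flow.
Augmenting path L1→R1 (+1); matched 1.
Augmenting path L2→R7 (+1); matched 2.
Augmenting path L3→R4 (+1); matched 3.
Augmenting path L4→R2 (+1); matched 4.
Augmenting path L5→R1→L1→R6 (+1); matched 5.
No augmenting path remains; maximum matching = 5.
König certificate: {L1, L3, L4, R1, R7} is a vertex cover of size 5 (every listed pair touches it), so no matching can be larger.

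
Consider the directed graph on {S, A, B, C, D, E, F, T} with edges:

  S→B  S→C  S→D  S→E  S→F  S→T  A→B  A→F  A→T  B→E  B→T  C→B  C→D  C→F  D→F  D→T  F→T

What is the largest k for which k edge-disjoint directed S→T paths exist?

Assign every edge capacity 1; by Menger, the answer equals the max flow.
Path S→T (+1); total 1.
Path S→B→T (+1); total 2.
Path S→D→T (+1); total 3.
Path S→F→T (+1); total 4.
No residual S→T path; max flow = 4.
Certifying cut of size 4: {B→T, D→T, F→T, S→T}.

4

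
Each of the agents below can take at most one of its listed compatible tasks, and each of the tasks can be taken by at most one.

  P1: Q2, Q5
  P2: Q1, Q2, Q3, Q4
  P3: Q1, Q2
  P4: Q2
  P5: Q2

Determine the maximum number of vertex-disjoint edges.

Unit-capacity flow: source→left, listed edges, right→sink; max matching = max flow.
Augmenting path P1→Q2 (+1); matched 1.
Augmenting path P2→Q1 (+1); matched 2.
Augmenting path P3→Q1→P2→Q3 (+1); matched 3.
Augmenting path P4→Q2→P1→Q5 (+1); matched 4.
No augmenting path remains; maximum matching = 4.
König certificate: {P1, P2, P3, Q2} is a vertex cover of size 4 (every listed pair touches it), so no matching can be larger.

4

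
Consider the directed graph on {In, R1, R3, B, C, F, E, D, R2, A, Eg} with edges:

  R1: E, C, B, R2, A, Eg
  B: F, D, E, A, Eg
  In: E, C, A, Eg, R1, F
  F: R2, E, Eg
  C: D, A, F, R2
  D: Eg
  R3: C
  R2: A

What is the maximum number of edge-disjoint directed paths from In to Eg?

4

Assign every edge capacity 1; by Menger, the answer equals the max flow.
Path In→Eg (+1); total 1.
Path In→R1→Eg (+1); total 2.
Path In→F→Eg (+1); total 3.
Path In→C→D→Eg (+1); total 4.
No residual In→Eg path; max flow = 4.
Certifying cut of size 4: {In→C, In→Eg, In→F, In→R1}.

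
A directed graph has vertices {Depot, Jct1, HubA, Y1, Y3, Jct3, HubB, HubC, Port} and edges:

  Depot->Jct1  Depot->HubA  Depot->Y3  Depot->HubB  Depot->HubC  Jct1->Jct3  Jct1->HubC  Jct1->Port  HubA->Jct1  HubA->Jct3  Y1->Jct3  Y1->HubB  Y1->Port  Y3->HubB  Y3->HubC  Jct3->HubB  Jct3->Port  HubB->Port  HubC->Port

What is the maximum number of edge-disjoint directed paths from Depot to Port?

Assign every edge capacity 1; by Menger, the answer equals the max flow.
Path Depot→Jct1→Port (+1); total 1.
Path Depot→HubB→Port (+1); total 2.
Path Depot→HubC→Port (+1); total 3.
Path Depot→HubA→Jct3→Port (+1); total 4.
No residual Depot→Port path; max flow = 4.
Certifying cut of size 4: {Depot→HubA, Depot→Jct1, HubB→Port, HubC→Port}.

4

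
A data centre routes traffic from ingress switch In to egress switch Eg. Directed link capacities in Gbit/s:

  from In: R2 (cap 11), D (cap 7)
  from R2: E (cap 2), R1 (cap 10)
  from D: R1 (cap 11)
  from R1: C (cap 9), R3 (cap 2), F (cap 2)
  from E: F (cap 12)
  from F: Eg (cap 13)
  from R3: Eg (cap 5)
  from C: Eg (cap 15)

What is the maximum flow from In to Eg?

Augment In→R2→R1→F→Eg: bottleneck 2, flow now 2.
Augment In→R2→R1→R3→Eg: bottleneck 2, flow now 4.
Augment In→R2→R1→C→Eg: bottleneck 6, flow now 10.
Augment In→R2→E→F→Eg: bottleneck 1, flow now 11.
Augment In→D→R1→C→Eg: bottleneck 3, flow now 14.
Augment In→D→R1→R2→E→F→Eg: bottleneck 1, flow now 15. (uses reverse residual edge)
No augmenting path remains; maximum flow = 15.
In the residual graph, reachable from In: {In, R2, D, R1}.
Min-cut edges: R2→E (2), R1→F (2), R1→R3 (2), R1→C (9); capacity 2 + 2 + 2 + 9 = 15.
This cut is saturated, so no flow can exceed 15.

15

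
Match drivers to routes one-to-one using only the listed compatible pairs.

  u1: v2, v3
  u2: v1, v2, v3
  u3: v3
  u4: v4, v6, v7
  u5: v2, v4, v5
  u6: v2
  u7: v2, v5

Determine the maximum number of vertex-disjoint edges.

Unit-capacity flow: source→left, listed edges, right→sink; max matching = max flow.
Augmenting path u1→v2 (+1); matched 1.
Augmenting path u2→v1 (+1); matched 2.
Augmenting path u3→v3 (+1); matched 3.
Augmenting path u4→v4 (+1); matched 4.
Augmenting path u5→v5 (+1); matched 5.
Augmenting path u7→v5→u5→v4→u4→v6 (+1); matched 6.
No augmenting path remains; maximum matching = 6.
König certificate: {u2, u4, u5, u7, v2, v3} is a vertex cover of size 6 (every listed pair touches it), so no matching can be larger.

6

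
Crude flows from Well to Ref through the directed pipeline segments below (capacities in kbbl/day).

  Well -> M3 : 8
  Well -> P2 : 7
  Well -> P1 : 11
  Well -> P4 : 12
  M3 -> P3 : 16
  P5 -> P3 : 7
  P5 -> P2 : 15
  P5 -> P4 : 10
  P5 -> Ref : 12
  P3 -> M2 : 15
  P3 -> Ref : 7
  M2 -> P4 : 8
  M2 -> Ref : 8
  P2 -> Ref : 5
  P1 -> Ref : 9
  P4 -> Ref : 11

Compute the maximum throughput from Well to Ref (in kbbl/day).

Augment Well→P2→Ref: bottleneck 5, flow now 5.
Augment Well→P1→Ref: bottleneck 9, flow now 14.
Augment Well→P4→Ref: bottleneck 11, flow now 25.
Augment Well→M3→P3→Ref: bottleneck 7, flow now 32.
Augment Well→M3→P3→M2→Ref: bottleneck 1, flow now 33.
No augmenting path remains; maximum flow = 33.
In the residual graph, reachable from Well: {Well, P2, P1, P4}.
Min-cut edges: Well→M3 (8), P2→Ref (5), P1→Ref (9), P4→Ref (11); capacity 8 + 5 + 9 + 11 = 33.
This cut is saturated, so no flow can exceed 33.

33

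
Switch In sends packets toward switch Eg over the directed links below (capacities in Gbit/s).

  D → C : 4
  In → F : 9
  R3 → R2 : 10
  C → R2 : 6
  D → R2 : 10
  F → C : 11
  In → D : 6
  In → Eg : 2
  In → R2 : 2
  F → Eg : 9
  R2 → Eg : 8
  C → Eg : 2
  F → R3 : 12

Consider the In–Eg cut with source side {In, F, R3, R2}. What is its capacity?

36

Edges leaving {In, F, R3, R2}: In→D (6), In→Eg (2), F→C (11), F→Eg (9), R2→Eg (8).
Cut capacity = 6 + 2 + 11 + 9 + 8 = 36.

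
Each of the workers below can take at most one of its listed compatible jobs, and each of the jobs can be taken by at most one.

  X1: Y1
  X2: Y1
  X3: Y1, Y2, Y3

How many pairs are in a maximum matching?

2

Unit-capacity flow: source→left, listed edges, right→sink; max matching = max flow.
Augmenting path X1→Y1 (+1); matched 1.
Augmenting path X3→Y2 (+1); matched 2.
No augmenting path remains; maximum matching = 2.
König certificate: {X3, Y1} is a vertex cover of size 2 (every listed pair touches it), so no matching can be larger.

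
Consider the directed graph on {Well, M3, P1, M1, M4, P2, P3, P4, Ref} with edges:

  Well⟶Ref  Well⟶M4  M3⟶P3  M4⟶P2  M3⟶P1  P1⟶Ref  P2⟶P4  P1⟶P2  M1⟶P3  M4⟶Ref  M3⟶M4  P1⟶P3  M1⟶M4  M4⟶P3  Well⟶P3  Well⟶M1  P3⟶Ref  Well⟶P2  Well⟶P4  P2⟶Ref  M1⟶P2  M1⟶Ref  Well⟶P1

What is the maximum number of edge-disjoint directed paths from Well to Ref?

6

Assign every edge capacity 1; by Menger, the answer equals the max flow.
Path Well→Ref (+1); total 1.
Path Well→P1→Ref (+1); total 2.
Path Well→M1→Ref (+1); total 3.
Path Well→M4→Ref (+1); total 4.
Path Well→P2→Ref (+1); total 5.
Path Well→P3→Ref (+1); total 6.
No residual Well→Ref path; max flow = 6.
Certifying cut of size 6: {Well→M1, Well→M4, Well→P1, Well→P2, Well→P3, Well→Ref}.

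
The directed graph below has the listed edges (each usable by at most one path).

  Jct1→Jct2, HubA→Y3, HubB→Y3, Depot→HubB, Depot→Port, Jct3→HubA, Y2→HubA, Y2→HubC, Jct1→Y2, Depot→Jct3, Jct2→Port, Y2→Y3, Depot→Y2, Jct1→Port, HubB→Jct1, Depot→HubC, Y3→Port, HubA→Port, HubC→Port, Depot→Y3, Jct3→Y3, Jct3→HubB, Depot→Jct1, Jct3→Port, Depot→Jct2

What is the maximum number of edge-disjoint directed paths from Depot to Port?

7

Assign every edge capacity 1; by Menger, the answer equals the max flow.
Path Depot→Port (+1); total 1.
Path Depot→Jct3→Port (+1); total 2.
Path Depot→HubC→Port (+1); total 3.
Path Depot→Jct1→Port (+1); total 4.
Path Depot→Jct2→Port (+1); total 5.
Path Depot→Y3→Port (+1); total 6.
Path Depot→Y2→HubA→Port (+1); total 7.
No residual Depot→Port path; max flow = 7.
Certifying cut of size 7: {Depot→Jct3, Depot→Port, HubC→Port, Jct1→Port, Jct2→Port, Y2→HubA, Y3→Port}.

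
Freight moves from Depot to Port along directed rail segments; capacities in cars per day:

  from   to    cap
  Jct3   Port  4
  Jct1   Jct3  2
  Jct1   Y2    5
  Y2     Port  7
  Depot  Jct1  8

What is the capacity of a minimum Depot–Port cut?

7

Augment Depot→Jct1→Jct3→Port: bottleneck 2, flow now 2.
Augment Depot→Jct1→Y2→Port: bottleneck 5, flow now 7.
No augmenting path remains; maximum flow = 7.
By max-flow min-cut, the minimum cut capacity equals the max flow.
In the residual graph, reachable from Depot: {Depot, Jct1}.
Min-cut edges: Jct1→Jct3 (2), Jct1→Y2 (5); capacity 2 + 5 = 7.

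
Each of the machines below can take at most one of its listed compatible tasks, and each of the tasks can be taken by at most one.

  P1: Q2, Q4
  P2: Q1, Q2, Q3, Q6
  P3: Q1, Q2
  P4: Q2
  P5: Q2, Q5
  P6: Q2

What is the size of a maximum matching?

Unit-capacity flow: source→left, listed edges, right→sink; max matching = max flow.
Augmenting path P1→Q2 (+1); matched 1.
Augmenting path P2→Q1 (+1); matched 2.
Augmenting path P5→Q5 (+1); matched 3.
Augmenting path P3→Q1→P2→Q3 (+1); matched 4.
Augmenting path P4→Q2→P1→Q4 (+1); matched 5.
No augmenting path remains; maximum matching = 5.
König certificate: {P1, P2, P3, P5, Q2} is a vertex cover of size 5 (every listed pair touches it), so no matching can be larger.

5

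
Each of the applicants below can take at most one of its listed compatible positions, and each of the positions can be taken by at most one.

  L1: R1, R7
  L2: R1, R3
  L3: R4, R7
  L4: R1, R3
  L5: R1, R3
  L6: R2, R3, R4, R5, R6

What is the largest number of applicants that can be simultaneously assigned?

5

Unit-capacity flow: source→left, listed edges, right→sink; max matching = max flow.
Augmenting path L1→R1 (+1); matched 1.
Augmenting path L2→R3 (+1); matched 2.
Augmenting path L3→R4 (+1); matched 3.
Augmenting path L6→R2 (+1); matched 4.
Augmenting path L4→R1→L1→R7 (+1); matched 5.
No augmenting path remains; maximum matching = 5.
König certificate: {L1, L3, L6, R1, R3} is a vertex cover of size 5 (every listed pair touches it), so no matching can be larger.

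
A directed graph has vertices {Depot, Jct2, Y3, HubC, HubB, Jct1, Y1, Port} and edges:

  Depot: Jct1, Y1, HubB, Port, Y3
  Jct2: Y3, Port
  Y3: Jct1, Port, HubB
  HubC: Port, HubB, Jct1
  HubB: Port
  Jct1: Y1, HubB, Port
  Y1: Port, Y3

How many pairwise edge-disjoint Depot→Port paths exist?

Assign every edge capacity 1; by Menger, the answer equals the max flow.
Path Depot→Port (+1); total 1.
Path Depot→Y3→Port (+1); total 2.
Path Depot→HubB→Port (+1); total 3.
Path Depot→Jct1→Port (+1); total 4.
Path Depot→Y1→Port (+1); total 5.
No residual Depot→Port path; max flow = 5.
Certifying cut of size 5: {Depot→HubB, Depot→Jct1, Depot→Port, Depot→Y1, Depot→Y3}.

5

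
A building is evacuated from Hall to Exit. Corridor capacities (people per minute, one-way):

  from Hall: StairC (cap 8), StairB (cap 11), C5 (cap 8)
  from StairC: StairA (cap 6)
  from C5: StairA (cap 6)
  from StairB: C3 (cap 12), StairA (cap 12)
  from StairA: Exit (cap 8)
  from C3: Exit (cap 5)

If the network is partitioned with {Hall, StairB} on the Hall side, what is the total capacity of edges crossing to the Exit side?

Edges leaving {Hall, StairB}: Hall→StairC (8), Hall→C5 (8), StairB→StairA (12), StairB→C3 (12).
Cut capacity = 8 + 8 + 12 + 12 = 40.

40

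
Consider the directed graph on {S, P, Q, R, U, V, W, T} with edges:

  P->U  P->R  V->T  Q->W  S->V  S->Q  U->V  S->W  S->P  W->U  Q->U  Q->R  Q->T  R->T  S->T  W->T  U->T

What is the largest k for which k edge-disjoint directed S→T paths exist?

Assign every edge capacity 1; by Menger, the answer equals the max flow.
Path S→T (+1); total 1.
Path S→Q→T (+1); total 2.
Path S→V→T (+1); total 3.
Path S→W→T (+1); total 4.
Path S→P→R→T (+1); total 5.
No residual S→T path; max flow = 5.
Certifying cut of size 5: {S→P, S→Q, S→T, S→V, S→W}.

5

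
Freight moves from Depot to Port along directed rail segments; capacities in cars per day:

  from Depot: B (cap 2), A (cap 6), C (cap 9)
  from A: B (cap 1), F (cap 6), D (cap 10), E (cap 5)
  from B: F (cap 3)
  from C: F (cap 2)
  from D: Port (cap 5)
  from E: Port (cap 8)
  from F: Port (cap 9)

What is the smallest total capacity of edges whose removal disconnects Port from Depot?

Augment Depot→A→D→Port: bottleneck 5, flow now 5.
Augment Depot→A→E→Port: bottleneck 1, flow now 6.
Augment Depot→B→F→Port: bottleneck 2, flow now 8.
Augment Depot→C→F→Port: bottleneck 2, flow now 10.
No augmenting path remains; maximum flow = 10.
By max-flow min-cut, the minimum cut capacity equals the max flow.
In the residual graph, reachable from Depot: {Depot, C}.
Min-cut edges: Depot→A (6), Depot→B (2), C→F (2); capacity 6 + 2 + 2 = 10.

10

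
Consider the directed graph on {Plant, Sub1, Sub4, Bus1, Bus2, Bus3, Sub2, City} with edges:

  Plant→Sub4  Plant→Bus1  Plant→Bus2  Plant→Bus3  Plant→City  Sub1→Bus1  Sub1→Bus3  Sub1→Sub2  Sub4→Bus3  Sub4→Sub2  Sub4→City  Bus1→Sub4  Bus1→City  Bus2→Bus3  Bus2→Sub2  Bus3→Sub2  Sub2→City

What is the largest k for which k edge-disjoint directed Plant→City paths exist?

4

Assign every edge capacity 1; by Menger, the answer equals the max flow.
Path Plant→City (+1); total 1.
Path Plant→Sub4→City (+1); total 2.
Path Plant→Bus1→City (+1); total 3.
Path Plant→Bus2→Sub2→City (+1); total 4.
No residual Plant→City path; max flow = 4.
Certifying cut of size 4: {Plant→Bus1, Plant→City, Plant→Sub4, Sub2→City}.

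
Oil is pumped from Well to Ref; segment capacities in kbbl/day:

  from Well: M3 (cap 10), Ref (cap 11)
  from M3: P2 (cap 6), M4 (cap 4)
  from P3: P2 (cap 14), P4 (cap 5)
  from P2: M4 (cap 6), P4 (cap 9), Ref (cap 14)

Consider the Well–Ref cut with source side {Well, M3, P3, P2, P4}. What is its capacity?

Edges leaving {Well, M3, P3, P2, P4}: Well→Ref (11), M3→M4 (4), P2→M4 (6), P2→Ref (14).
Cut capacity = 11 + 4 + 6 + 14 = 35.

35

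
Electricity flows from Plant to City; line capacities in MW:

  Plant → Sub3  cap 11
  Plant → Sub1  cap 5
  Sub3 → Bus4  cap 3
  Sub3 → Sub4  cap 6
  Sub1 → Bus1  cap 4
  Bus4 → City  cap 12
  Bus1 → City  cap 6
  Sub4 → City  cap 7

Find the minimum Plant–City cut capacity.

13

Augment Plant→Sub3→Bus4→City: bottleneck 3, flow now 3.
Augment Plant→Sub3→Sub4→City: bottleneck 6, flow now 9.
Augment Plant→Sub1→Bus1→City: bottleneck 4, flow now 13.
No augmenting path remains; maximum flow = 13.
By max-flow min-cut, the minimum cut capacity equals the max flow.
In the residual graph, reachable from Plant: {Plant, Sub3, Sub1}.
Min-cut edges: Sub3→Bus4 (3), Sub3→Sub4 (6), Sub1→Bus1 (4); capacity 3 + 6 + 4 = 13.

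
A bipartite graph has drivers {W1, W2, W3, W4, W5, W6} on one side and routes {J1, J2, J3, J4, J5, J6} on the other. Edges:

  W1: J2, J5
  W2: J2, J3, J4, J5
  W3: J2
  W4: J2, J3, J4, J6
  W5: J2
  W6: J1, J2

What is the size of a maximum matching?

Unit-capacity flow: source→left, listed edges, right→sink; max matching = max flow.
Augmenting path W1→J2 (+1); matched 1.
Augmenting path W2→J3 (+1); matched 2.
Augmenting path W4→J4 (+1); matched 3.
Augmenting path W6→J1 (+1); matched 4.
Augmenting path W3→J2→W1→J5 (+1); matched 5.
No augmenting path remains; maximum matching = 5.
König certificate: {W1, W2, W4, W6, J2} is a vertex cover of size 5 (every listed pair touches it), so no matching can be larger.

5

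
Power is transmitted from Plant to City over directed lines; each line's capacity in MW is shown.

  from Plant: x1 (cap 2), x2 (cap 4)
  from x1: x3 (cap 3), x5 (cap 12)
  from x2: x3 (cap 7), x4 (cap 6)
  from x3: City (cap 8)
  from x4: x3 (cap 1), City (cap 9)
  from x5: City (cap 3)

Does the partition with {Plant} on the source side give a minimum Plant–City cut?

Yes — it is a minimum cut (capacity 6).

Given cut capacity: 2 + 4 = 6.
Augment Plant→x1→x3→City: bottleneck 2, flow now 2.
Augment Plant→x2→x3→City: bottleneck 4, flow now 6.
No augmenting path remains; maximum flow = 6.
Cut capacity 6 equals the max flow, so it is a minimum cut.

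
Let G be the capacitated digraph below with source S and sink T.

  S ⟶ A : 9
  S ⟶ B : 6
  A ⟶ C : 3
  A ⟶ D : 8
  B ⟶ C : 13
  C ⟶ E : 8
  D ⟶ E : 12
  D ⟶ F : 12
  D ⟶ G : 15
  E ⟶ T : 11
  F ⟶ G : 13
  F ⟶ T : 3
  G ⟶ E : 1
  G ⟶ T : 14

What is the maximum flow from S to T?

15

Augment S→A→C→E→T: bottleneck 3, flow now 3.
Augment S→A→D→E→T: bottleneck 6, flow now 9.
Augment S→B→C→E→T: bottleneck 2, flow now 11.
Augment S→B→C→A→D→F→T: bottleneck 2, flow now 13. (uses reverse residual edge)
Augment S→B→C→E→D→F→T: bottleneck 1, flow now 14. (uses reverse residual edge)
Augment S→B→C→E→D→G→T: bottleneck 1, flow now 15. (uses reverse residual edge)
No augmenting path remains; maximum flow = 15.
In the residual graph, reachable from S: {S}.
Min-cut edges: S→A (9), S→B (6); capacity 9 + 6 = 15.
This cut is saturated, so no flow can exceed 15.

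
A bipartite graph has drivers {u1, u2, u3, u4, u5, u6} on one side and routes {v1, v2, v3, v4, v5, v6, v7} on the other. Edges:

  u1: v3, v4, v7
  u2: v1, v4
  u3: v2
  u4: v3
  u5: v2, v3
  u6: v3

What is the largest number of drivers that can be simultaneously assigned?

4

Unit-capacity flow: source→left, listed edges, right→sink; max matching = max flow.
Augmenting path u1→v3 (+1); matched 1.
Augmenting path u2→v1 (+1); matched 2.
Augmenting path u3→v2 (+1); matched 3.
Augmenting path u4→v3→u1→v4 (+1); matched 4.
No augmenting path remains; maximum matching = 4.
König certificate: {u1, u2, v2, v3} is a vertex cover of size 4 (every listed pair touches it), so no matching can be larger.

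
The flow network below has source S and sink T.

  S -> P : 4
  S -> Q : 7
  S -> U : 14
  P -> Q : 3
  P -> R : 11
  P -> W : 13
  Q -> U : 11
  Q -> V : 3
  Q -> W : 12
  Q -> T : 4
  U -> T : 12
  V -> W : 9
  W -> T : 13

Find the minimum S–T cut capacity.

Augment S→Q→T: bottleneck 4, flow now 4.
Augment S→U→T: bottleneck 12, flow now 16.
Augment S→P→W→T: bottleneck 4, flow now 20.
Augment S→Q→W→T: bottleneck 3, flow now 23.
No augmenting path remains; maximum flow = 23.
By max-flow min-cut, the minimum cut capacity equals the max flow.
In the residual graph, reachable from S: {S, U}.
Min-cut edges: S→P (4), S→Q (7), U→T (12); capacity 4 + 7 + 12 = 23.

23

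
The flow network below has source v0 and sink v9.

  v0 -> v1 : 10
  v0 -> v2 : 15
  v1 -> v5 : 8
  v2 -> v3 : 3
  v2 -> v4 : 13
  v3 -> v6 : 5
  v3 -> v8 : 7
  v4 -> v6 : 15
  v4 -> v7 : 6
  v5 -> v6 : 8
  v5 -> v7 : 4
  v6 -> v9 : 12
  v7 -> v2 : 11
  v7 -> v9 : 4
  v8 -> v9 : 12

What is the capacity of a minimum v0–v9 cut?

Augment v0→v1→v5→v6→v9: bottleneck 8, flow now 8.
Augment v0→v2→v3→v6→v9: bottleneck 3, flow now 11.
Augment v0→v2→v4→v6→v9: bottleneck 1, flow now 12.
Augment v0→v2→v4→v7→v9: bottleneck 4, flow now 16.
Augment v0→v2→v4→v6→v3→v8→v9: bottleneck 3, flow now 19. (uses reverse residual edge)
No augmenting path remains; maximum flow = 19.
By max-flow min-cut, the minimum cut capacity equals the max flow.
In the residual graph, reachable from v0: {v0, v1, v2, v4, v5, v6, v7}.
Min-cut edges: v2→v3 (3), v6→v9 (12), v7→v9 (4); capacity 3 + 12 + 4 = 19.

19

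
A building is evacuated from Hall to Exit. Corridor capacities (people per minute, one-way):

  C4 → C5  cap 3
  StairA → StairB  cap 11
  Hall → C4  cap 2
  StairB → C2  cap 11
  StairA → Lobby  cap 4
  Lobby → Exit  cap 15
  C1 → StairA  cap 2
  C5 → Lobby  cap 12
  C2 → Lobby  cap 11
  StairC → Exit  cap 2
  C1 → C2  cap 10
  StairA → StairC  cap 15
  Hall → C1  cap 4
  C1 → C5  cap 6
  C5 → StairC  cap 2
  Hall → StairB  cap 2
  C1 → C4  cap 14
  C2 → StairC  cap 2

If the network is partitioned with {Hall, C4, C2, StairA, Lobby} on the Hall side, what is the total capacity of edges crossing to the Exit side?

52

Edges leaving {Hall, C4, C2, StairA, Lobby}: Hall→StairB (2), Hall→C1 (4), C4→C5 (3), C2→StairC (2), StairA→StairB (11), StairA→StairC (15), Lobby→Exit (15).
Cut capacity = 2 + 4 + 3 + 2 + 11 + 15 + 15 = 52.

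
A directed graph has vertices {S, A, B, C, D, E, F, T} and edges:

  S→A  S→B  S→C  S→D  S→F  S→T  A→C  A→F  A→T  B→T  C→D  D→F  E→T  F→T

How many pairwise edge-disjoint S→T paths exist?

Assign every edge capacity 1; by Menger, the answer equals the max flow.
Path S→T (+1); total 1.
Path S→A→T (+1); total 2.
Path S→B→T (+1); total 3.
Path S→F→T (+1); total 4.
No residual S→T path; max flow = 4.
Certifying cut of size 4: {F→T, S→A, S→B, S→T}.

4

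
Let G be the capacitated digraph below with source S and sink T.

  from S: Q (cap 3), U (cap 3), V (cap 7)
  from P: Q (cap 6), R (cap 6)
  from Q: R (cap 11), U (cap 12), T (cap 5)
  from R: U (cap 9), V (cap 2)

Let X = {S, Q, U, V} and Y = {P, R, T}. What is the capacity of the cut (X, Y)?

16

Edges leaving {S, Q, U, V}: Q→R (11), Q→T (5).
Cut capacity = 11 + 5 = 16.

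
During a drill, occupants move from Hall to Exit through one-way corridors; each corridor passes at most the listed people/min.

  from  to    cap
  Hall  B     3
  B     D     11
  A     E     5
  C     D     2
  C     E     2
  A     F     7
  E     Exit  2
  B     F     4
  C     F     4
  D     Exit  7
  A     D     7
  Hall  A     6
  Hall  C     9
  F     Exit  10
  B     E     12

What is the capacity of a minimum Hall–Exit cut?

Augment Hall→A→D→Exit: bottleneck 6, flow now 6.
Augment Hall→B→D→Exit: bottleneck 1, flow now 7.
Augment Hall→B→E→Exit: bottleneck 2, flow now 9.
Augment Hall→C→F→Exit: bottleneck 4, flow now 13.
Augment Hall→C→D→A→F→Exit: bottleneck 2, flow now 15. (uses reverse residual edge)
Augment Hall→C→E→B→F→Exit: bottleneck 2, flow now 17. (uses reverse residual edge)
No augmenting path remains; maximum flow = 17.
By max-flow min-cut, the minimum cut capacity equals the max flow.
In the residual graph, reachable from Hall: {Hall, C}.
Min-cut edges: Hall→A (6), Hall→B (3), C→D (2), C→E (2), C→F (4); capacity 6 + 3 + 2 + 2 + 4 = 17.

17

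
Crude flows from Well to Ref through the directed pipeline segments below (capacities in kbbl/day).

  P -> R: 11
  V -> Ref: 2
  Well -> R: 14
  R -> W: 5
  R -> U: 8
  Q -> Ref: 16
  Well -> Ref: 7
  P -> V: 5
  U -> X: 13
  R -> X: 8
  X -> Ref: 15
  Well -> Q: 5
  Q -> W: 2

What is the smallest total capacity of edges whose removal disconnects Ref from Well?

Augment Well→Ref: bottleneck 7, flow now 7.
Augment Well→Q→Ref: bottleneck 5, flow now 12.
Augment Well→R→X→Ref: bottleneck 8, flow now 20.
Augment Well→R→U→X→Ref: bottleneck 6, flow now 26.
No augmenting path remains; maximum flow = 26.
By max-flow min-cut, the minimum cut capacity equals the max flow.
In the residual graph, reachable from Well: {Well}.
Min-cut edges: Well→Q (5), Well→R (14), Well→Ref (7); capacity 5 + 14 + 7 = 26.

26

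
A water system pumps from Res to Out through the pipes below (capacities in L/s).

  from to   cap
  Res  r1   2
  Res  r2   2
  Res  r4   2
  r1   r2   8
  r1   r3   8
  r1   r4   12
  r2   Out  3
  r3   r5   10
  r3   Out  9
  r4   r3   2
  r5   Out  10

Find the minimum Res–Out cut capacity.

Augment Res→r2→Out: bottleneck 2, flow now 2.
Augment Res→r1→r2→Out: bottleneck 1, flow now 3.
Augment Res→r1→r3→Out: bottleneck 1, flow now 4.
Augment Res→r4→r3→Out: bottleneck 2, flow now 6.
No augmenting path remains; maximum flow = 6.
By max-flow min-cut, the minimum cut capacity equals the max flow.
In the residual graph, reachable from Res: {Res}.
Min-cut edges: Res→r1 (2), Res→r2 (2), Res→r4 (2); capacity 2 + 2 + 2 = 6.

6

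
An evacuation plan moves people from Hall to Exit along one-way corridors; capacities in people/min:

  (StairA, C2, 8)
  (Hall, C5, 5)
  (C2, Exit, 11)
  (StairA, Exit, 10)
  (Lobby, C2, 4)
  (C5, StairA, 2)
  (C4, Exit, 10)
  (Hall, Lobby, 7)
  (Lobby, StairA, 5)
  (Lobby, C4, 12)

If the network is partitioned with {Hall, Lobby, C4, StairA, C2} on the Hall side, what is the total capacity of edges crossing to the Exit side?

36

Edges leaving {Hall, Lobby, C4, StairA, C2}: Hall→C5 (5), C4→Exit (10), StairA→Exit (10), C2→Exit (11).
Cut capacity = 5 + 10 + 10 + 11 = 36.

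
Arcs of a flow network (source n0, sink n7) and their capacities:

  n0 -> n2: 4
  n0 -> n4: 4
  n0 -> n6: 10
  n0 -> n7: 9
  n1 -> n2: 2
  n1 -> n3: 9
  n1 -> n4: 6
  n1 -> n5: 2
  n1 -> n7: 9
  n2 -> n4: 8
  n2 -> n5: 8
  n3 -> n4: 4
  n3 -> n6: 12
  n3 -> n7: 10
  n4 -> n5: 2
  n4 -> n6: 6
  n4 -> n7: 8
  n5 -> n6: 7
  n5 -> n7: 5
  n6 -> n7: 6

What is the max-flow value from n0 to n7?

Augment n0→n7: bottleneck 9, flow now 9.
Augment n0→n4→n7: bottleneck 4, flow now 13.
Augment n0→n6→n7: bottleneck 6, flow now 19.
Augment n0→n2→n4→n7: bottleneck 4, flow now 23.
No augmenting path remains; maximum flow = 23.
In the residual graph, reachable from n0: {n0, n6}.
Min-cut edges: n0→n2 (4), n0→n4 (4), n0→n7 (9), n6→n7 (6); capacity 4 + 4 + 9 + 6 = 23.
This cut is saturated, so no flow can exceed 23.

23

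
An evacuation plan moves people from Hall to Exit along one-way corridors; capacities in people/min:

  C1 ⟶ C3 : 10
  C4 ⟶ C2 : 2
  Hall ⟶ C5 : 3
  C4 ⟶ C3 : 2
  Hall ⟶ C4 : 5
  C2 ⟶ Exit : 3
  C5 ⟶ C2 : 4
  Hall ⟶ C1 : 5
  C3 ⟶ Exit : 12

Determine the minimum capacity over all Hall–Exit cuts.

Augment Hall→C4→C3→Exit: bottleneck 2, flow now 2.
Augment Hall→C4→C2→Exit: bottleneck 2, flow now 4.
Augment Hall→C5→C2→Exit: bottleneck 1, flow now 5.
Augment Hall→C1→C3→Exit: bottleneck 5, flow now 10.
No augmenting path remains; maximum flow = 10.
By max-flow min-cut, the minimum cut capacity equals the max flow.
In the residual graph, reachable from Hall: {Hall, C4, C5, C2}.
Min-cut edges: Hall→C1 (5), C4→C3 (2), C2→Exit (3); capacity 5 + 2 + 3 = 10.

10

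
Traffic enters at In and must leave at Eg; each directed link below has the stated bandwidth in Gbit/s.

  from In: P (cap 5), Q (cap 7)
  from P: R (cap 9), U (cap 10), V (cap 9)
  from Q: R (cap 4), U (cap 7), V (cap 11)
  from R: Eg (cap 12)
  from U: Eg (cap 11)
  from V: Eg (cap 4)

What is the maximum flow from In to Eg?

12

Augment In→P→R→Eg: bottleneck 5, flow now 5.
Augment In→Q→R→Eg: bottleneck 4, flow now 9.
Augment In→Q→U→Eg: bottleneck 3, flow now 12.
No augmenting path remains; maximum flow = 12.
In the residual graph, reachable from In: {In}.
Min-cut edges: In→P (5), In→Q (7); capacity 5 + 7 = 12.
This cut is saturated, so no flow can exceed 12.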